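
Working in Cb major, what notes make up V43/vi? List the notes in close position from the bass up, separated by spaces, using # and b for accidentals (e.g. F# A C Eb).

The slash means an applied dominant: we want the dominant of vi. In Cb major, vi is Ab minor, and its dominant is built on Eb.
Building a dominant seventh chord on Eb gives Eb-G-Bb-Db.
With the 43 figure the chord is in second inversion; from the bass Bb upward in close position it reads Bb-Db-Eb-G.

Bb Db Eb G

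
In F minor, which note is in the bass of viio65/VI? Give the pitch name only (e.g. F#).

Eb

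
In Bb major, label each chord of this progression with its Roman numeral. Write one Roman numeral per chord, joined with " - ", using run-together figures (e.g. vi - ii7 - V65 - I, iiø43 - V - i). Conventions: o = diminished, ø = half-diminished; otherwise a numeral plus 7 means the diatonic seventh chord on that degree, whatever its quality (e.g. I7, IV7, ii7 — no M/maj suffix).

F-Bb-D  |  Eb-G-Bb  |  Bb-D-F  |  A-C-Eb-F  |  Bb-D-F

F-Bb-D: major triad on Bb = scale degree 1 → I64.
Eb-G-Bb: major triad on Eb = scale degree 4 → IV.
Bb-D-F: root Bb is the tonic; major triad there is I.
A-C-Eb-F has root F, degree 5 in Bb major, so V65.
Bb-D-F: major triad on Bb = scale degree 1 → I.

I64 - IV - I - V65 - I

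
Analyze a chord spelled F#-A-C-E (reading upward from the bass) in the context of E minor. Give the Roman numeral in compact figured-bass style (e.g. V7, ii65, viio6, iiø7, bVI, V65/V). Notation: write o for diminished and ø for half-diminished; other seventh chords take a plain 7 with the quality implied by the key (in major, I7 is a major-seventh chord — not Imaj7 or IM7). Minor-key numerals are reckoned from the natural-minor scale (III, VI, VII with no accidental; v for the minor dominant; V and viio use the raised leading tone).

Stacked in thirds the chord is F#-A-C-E: a half-diminished seventh chord on F#.
F# is scale degree 2 in E minor, and a half-diminished seventh chord on that degree is written iiø7.

iiø7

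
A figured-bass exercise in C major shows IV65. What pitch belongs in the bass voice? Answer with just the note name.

A

IV in C major has root F; the chord is F-A-C-E.
The figure 65 means first inversion — the third is in the bass.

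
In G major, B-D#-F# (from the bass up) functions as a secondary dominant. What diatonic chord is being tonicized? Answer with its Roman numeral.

vi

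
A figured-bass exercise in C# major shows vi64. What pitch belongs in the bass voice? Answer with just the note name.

vi in C# major has root A#; the chord is A#-C#-E#.
The figure 64 means second inversion — the fifth is in the bass.

E#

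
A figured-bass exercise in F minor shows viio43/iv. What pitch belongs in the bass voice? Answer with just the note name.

Eb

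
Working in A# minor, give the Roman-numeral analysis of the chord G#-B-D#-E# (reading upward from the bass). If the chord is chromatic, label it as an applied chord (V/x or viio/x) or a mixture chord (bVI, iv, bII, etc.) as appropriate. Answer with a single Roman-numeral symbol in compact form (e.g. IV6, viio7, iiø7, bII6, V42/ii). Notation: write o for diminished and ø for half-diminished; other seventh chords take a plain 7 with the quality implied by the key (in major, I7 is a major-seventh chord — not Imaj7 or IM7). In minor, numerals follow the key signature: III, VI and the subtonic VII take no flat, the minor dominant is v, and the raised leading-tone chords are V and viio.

The pitches E#-G#-B-D# form a half-diminished seventh chord rooted on E#.
E# sits a half step below F# (VI in A# minor); a diminished chord there is the applied leading-tone chord of VI.
With G# in the bass the chord is in first inversion, so the figured bass is 65.

viiø65/VI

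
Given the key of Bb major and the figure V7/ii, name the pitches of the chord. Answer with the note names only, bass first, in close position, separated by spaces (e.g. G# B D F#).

The slash means an applied dominant: we want the dominant of ii. In Bb major, ii is C minor, and its dominant is built on G.
Building a dominant seventh chord on G gives G-B-D-F.

G B D F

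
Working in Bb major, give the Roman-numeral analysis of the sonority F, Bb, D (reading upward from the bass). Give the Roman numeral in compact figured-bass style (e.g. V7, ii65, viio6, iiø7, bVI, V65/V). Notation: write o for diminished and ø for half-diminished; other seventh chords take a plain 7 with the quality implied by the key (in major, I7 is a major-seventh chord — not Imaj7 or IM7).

I64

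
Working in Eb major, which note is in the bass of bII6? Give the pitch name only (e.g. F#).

Ab

bII in Eb major has root Fb; the chord is Fb-Ab-Cb.
The figure 6 means first inversion — the third is in the bass.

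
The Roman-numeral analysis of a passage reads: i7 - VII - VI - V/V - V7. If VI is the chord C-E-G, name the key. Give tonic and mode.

VI is given as C-E-G — a major triad with root C.
Counting down 5 scale steps from C places the tonic on E; a major triad on degree 6 is diatonic only in minor.

E minor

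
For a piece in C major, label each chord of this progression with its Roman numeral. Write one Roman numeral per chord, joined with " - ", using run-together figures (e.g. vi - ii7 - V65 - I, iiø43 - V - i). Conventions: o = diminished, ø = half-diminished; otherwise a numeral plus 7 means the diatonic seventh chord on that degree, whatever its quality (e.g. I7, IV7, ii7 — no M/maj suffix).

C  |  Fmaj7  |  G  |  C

C: major triad on C = scale degree 1 → I.
Fmaj7 has root F, degree 4 in C major, so IV7.
G: major triad on G = scale degree 5 → V.
C has root C, degree 1 in C major, so I.

I - IV7 - V - I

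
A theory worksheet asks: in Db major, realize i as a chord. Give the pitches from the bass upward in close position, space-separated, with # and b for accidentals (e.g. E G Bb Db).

Db Fb Ab

i is the minor tonic, borrowed from the parallel minor. In Db major that root is Db.
So the chord is Db-Fb-Ab.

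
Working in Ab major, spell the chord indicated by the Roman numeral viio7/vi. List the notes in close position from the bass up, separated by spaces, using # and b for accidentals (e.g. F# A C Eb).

E G Bb Db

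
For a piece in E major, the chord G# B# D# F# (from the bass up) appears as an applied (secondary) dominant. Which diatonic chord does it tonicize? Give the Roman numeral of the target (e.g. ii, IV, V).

The chord is a dominant seventh chord on G#.
A dominant resolves down a perfect fifth: G# → C#. In E major, C# is scale degree 6, i.e. vi.

vi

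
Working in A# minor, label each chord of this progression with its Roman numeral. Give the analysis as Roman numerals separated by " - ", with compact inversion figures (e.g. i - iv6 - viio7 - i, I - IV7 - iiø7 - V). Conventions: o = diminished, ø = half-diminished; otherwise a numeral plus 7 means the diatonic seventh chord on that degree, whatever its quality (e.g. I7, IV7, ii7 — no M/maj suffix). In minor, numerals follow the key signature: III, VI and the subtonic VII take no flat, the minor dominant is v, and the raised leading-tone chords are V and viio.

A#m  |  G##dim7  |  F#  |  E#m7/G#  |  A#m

A#m has root A#, degree 1 in A# minor, so i.
G##dim7: root G## is the leading tone; fully diminished seventh chord there is viio7.
F# has root F#, degree 6 in A# minor, so VI.
E#m7/G# has root E#, degree 5 in A# minor, so v65.
A#m has root A#, degree 1 in A# minor, so i.

i - viio7 - VI - v65 - i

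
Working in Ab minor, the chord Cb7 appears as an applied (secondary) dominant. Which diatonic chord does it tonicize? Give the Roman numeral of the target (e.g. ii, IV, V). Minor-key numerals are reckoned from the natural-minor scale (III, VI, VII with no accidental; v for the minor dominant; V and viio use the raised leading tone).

VI

The chord is a dominant seventh chord on Cb.
A dominant resolves down a perfect fifth: Cb → Fb. In Ab minor, Fb is scale degree 6, i.e. VI.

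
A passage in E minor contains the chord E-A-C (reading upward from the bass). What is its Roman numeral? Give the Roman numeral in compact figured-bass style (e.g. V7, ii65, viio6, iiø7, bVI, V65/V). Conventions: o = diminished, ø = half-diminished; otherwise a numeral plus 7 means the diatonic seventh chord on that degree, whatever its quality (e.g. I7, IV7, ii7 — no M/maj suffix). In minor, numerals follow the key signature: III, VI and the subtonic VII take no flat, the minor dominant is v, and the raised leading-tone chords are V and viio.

Stacked in thirds the chord is A-C-E: a minor triad on A.
In E minor, A is the subdominant; the diatonic minor triad there is iv.
With E in the bass the chord is in second inversion, so the figured bass is 64.

iv64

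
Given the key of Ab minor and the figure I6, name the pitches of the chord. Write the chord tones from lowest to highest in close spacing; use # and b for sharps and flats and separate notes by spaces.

Scale degree 1 in Ab minor is Ab; here the chord built on it is altered to a major triad. I6 is the major tonic (Picardy third), borrowed from the parallel major.
So the chord is Ab-C-Eb, a major triad.
With the 6 figure the chord is in first inversion; from the bass C upward in close position it reads C-Eb-Ab.

C Eb Ab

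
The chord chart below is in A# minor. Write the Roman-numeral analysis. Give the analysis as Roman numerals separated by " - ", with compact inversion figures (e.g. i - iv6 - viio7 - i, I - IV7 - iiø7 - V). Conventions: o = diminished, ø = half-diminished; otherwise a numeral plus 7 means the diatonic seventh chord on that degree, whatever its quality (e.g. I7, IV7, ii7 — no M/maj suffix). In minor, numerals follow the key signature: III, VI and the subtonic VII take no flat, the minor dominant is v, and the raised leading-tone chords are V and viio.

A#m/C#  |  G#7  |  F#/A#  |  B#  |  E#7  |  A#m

i6 - VII7 - VI6 - V/V - V7 - i

A#m/C#: root A# is the tonic; minor triad there is i6.
G#7 has root G#, degree 7 in A# minor, so VII7.
F#/A#: major triad on F# = scale degree 6 → VI6.
B# is the secondary dominant of V (major triad on B#): V/V.
E#7: root E# is the dominant; dominant seventh chord there is V7.
A#m: root A# is the tonic; minor triad there is i.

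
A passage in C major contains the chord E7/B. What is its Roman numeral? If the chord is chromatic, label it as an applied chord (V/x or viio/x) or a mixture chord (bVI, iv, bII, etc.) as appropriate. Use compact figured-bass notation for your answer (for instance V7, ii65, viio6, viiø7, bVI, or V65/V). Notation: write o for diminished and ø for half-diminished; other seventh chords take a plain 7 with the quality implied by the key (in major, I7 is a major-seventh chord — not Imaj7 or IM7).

The pitches E-G#-B-D form a dominant seventh chord rooted on E.
E is not a diatonic chord root with this quality in C major, but it lies a perfect fifth above A (vi), so the chord functions as an applied dominant of vi.
With B in the bass the chord is in second inversion, so the figured bass is 43.

V43/vi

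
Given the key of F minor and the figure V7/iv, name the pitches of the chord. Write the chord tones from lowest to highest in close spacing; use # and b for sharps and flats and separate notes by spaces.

F A C Eb

The slash means an applied dominant: we want the dominant of iv. In F minor, iv is Bb minor, and its dominant is built on F.
Building a dominant seventh chord on F gives F-A-C-Eb.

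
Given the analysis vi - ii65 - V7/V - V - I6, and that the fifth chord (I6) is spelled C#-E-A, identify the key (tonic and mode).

A major

The chord A/C# is a major triad rooted on A; its label is I6.
If A is scale degree 1 and the mode makes that degree carry a major triad, the tonic is A and the mode is major.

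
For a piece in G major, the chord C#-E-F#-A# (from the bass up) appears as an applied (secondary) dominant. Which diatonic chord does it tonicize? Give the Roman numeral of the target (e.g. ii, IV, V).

iii

The chord is a dominant seventh chord on F#.
A dominant resolves down a perfect fifth: F# → B. In G major, B is scale degree 3, i.e. iii.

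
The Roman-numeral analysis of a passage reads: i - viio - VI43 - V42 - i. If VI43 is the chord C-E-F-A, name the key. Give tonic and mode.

The anchor chord is a major seventh chord on F, labeled VI43.
Counting down 5 scale steps from F places the tonic on A; a major seventh chord on degree 6 is diatonic only in minor.

A minor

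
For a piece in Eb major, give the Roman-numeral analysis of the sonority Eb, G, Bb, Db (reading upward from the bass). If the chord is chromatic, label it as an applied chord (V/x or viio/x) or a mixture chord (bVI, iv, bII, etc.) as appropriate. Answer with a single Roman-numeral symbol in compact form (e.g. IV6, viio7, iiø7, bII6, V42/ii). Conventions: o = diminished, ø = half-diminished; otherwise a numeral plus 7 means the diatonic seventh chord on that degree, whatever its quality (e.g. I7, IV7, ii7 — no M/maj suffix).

The pitches Eb-G-Bb-Db form a dominant seventh chord rooted on Eb.
Eb is not a diatonic chord root with this quality in Eb major, but it lies a perfect fifth above Ab (IV), so the chord functions as an applied dominant of IV.

V7/IV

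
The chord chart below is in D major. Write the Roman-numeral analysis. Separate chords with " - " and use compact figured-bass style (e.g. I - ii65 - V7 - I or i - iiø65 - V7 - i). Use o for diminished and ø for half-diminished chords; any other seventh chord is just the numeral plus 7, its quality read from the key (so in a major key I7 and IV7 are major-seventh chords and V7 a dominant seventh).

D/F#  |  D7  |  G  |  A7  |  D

I6 - V7/IV - IV - V7 - I

D/F#: root D is the tonic; major triad there is I6.
D7: chromatic; D is V of IV, so V7/IV.
G has root G, degree 4 in D major, so IV.
A7: dominant seventh chord on A = scale degree 5 → V7.
D: major triad on D = scale degree 1 → I.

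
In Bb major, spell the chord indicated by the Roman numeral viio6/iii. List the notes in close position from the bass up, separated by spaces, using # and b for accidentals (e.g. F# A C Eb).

E G C#

viio6/iii is a secondary leading-tone chord. The target iii is D in Bb major; the applied chord is rooted a semitone below, on C#.
Building a diminished triad on C# gives C#-E-G.
The figured bass 6 indicates first inversion, placing the third (E) in the bass: E-G-C#.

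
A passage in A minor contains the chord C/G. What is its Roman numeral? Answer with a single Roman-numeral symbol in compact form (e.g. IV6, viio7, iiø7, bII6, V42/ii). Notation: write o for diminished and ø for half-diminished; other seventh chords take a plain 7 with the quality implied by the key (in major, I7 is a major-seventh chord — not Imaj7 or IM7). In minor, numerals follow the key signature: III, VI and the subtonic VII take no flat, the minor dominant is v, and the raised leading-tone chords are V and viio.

III64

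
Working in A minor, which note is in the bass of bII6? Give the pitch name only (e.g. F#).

D

bII in A minor has root Bb; the chord is Bb-D-F.
The figure 6 means first inversion — the third is in the bass.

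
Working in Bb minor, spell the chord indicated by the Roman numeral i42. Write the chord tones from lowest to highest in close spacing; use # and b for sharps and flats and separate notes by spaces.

Ab Bb Db F

In Bb minor, scale degree 1 is Bb, and the diatonic chord built there is a minor seventh chord.
Stacking thirds from Bb gives Bb-Db-F-Ab.
With the 42 figure the chord is in third inversion; from the bass Ab upward in close position it reads Ab-Bb-Db-F.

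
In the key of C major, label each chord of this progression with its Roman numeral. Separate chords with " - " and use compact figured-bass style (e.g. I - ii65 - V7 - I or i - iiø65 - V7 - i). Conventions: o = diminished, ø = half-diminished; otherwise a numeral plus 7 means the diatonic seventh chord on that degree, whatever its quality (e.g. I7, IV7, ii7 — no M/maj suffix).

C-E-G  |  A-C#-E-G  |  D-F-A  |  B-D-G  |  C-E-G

C-E-G: root C is the tonic; major triad there is I.
A-C#-E-G: a dominant seventh chord on A, the applied dominant of ii → V7/ii.
D-F-A has root D, degree 2 in C major, so ii.
B-D-G: major triad on G = scale degree 5 → V6.
C-E-G: major triad on C = scale degree 1 → I.

I - V7/ii - ii - V6 - I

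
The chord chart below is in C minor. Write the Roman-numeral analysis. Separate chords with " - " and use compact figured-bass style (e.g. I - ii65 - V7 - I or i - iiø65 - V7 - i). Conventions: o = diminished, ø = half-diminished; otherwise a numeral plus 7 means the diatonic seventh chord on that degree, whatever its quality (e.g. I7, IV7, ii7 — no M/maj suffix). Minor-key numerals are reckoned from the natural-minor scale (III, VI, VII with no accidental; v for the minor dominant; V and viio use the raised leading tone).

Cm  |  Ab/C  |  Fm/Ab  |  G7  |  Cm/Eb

i - VI6 - iv6 - V7 - i6

Cm has root C, degree 1 in C minor, so i.
Ab/C: root Ab is the submediant; major triad there is VI6.
Fm/Ab: root F is the subdominant; minor triad there is iv6.
G7: root G is the dominant; dominant seventh chord there is V7.
Cm/Eb: minor triad on C = scale degree 1 → i6.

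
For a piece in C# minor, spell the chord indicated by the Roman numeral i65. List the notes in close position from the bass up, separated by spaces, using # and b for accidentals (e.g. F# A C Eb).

E G# B C#

In C# minor, the tonic is C#, and the diatonic chord built there is a minor seventh chord.
Stacking thirds from C# gives C#-E-G#-B.
With the 65 figure the chord is in first inversion; from the bass E upward in close position it reads E-G#-B-C#.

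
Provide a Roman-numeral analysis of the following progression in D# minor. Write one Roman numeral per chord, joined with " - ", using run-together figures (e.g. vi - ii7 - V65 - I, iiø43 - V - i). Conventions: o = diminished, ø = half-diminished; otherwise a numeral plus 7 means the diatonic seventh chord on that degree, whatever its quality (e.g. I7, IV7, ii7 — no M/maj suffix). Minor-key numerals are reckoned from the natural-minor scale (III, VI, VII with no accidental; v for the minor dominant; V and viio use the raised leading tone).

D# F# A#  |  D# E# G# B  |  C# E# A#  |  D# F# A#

i - iiø42 - v6 - i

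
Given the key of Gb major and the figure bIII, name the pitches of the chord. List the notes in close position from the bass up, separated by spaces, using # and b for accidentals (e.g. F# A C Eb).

Bbb Db Fb

Scale degree 3 in Gb major is Bb; lowering it a half step gives Bbb. bIII is a major triad on the lowered third degree, borrowed from the parallel minor.
So the chord is Bbb-Db-Fb.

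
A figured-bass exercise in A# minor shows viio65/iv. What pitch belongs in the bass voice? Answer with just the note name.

The applied chord viio65/iv is rooted on C##: C##-E#-G#-B.
The figure 65 means first inversion — the third is in the bass.

E#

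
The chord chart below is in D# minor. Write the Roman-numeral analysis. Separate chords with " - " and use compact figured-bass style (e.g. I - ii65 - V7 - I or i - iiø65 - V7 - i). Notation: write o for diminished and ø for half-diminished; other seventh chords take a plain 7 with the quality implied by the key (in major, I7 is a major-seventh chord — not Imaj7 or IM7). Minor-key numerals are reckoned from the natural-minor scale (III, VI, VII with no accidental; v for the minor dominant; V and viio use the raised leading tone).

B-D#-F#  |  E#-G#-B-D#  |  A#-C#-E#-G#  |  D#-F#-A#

VI - iiø7 - v7 - i

B-D#-F#: major triad on B = scale degree 6 → VI.
E#-G#-B-D# has root E#, degree 2 in D# minor, so iiø7.
A#-C#-E#-G# has root A#, degree 5 in D# minor, so v7.
D#-F#-A#: minor triad on D# = scale degree 1 → i.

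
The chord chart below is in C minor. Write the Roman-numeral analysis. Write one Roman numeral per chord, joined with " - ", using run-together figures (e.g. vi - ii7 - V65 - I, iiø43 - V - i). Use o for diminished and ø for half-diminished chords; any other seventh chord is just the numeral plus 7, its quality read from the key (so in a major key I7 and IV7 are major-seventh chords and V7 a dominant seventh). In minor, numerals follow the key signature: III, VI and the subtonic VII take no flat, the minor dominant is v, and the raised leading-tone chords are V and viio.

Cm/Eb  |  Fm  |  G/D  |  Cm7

i6 - iv - V64 - i7

Cm/Eb has root C, degree 1 in C minor, so i6.
Fm has root F, degree 4 in C minor, so iv.
G/D: root G is the dominant; major triad there is V64.
Cm7: minor seventh chord on C = scale degree 1 → i7.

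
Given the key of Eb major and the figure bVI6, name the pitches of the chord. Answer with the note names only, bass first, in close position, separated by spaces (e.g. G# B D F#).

Eb Gb Cb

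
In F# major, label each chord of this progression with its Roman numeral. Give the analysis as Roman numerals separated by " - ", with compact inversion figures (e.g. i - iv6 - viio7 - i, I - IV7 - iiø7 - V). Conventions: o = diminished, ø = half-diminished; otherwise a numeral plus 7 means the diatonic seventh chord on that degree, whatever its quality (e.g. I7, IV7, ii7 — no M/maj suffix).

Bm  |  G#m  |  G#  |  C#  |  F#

iv - ii - V/V - V - I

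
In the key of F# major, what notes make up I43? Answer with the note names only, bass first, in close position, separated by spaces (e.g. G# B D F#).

The numeral's case and figure indicate a major seventh chord. In F# major its root, the tonic, is F#.
That chord is spelled F#-A#-C#-E#.
With the 43 figure the chord is in second inversion; from the bass C# upward in close position it reads C#-E#-F#-A#.

C# E# F# A#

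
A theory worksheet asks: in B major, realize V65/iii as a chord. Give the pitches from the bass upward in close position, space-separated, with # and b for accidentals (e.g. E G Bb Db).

V65/iii is a secondary dominant — the dominant seventh of iii. iii in B major is D#, so the applied chord's root is A#, a perfect fifth above.
Building a dominant seventh chord on A# gives A#-C##-E#-G#.
With the 65 figure the chord is in first inversion; from the bass C## upward in close position it reads C##-E#-G#-A#.

C## E# G# A#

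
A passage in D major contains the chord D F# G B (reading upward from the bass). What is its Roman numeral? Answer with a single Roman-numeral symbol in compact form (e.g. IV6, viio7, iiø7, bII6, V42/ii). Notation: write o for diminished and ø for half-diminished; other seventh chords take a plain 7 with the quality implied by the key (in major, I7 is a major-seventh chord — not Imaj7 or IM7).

Stacked in thirds the chord is G-B-D-F#: a major seventh chord on G.
G is scale degree 4 in D major, and a major seventh chord on that degree is written IV7.
With D in the bass the chord is in second inversion, so the figured bass is 43.

IV43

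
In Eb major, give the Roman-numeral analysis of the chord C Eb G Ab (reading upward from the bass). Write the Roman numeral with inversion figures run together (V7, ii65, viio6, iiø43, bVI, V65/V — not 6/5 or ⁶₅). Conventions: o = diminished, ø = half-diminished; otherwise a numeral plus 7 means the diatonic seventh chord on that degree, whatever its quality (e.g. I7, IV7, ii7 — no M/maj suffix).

The pitches Ab-C-Eb-G form a major seventh chord rooted on Ab.
Ab is scale degree 4 in Eb major, and a major seventh chord on that degree is written IV7.
With C in the bass the chord is in first inversion, so the figured bass is 65.

IV65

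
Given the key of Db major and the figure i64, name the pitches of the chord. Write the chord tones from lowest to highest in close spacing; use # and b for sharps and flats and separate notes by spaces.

Ab Db Fb

i64 is the minor tonic, borrowed from the parallel minor. In Db major that root is Db.
So the chord is Db-Fb-Ab.
With the 64 figure the chord is in second inversion; from the bass Ab upward in close position it reads Ab-Db-Fb.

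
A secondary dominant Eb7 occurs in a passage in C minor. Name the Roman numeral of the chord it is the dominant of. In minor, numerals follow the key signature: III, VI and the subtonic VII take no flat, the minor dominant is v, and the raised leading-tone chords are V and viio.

VI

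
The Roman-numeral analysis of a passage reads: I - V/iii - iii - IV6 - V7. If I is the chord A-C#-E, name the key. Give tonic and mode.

A major

The chord A is a major triad rooted on A; its label is I.
If A is scale degree 1 and the mode makes that degree carry a major triad, the tonic is A and the mode is major.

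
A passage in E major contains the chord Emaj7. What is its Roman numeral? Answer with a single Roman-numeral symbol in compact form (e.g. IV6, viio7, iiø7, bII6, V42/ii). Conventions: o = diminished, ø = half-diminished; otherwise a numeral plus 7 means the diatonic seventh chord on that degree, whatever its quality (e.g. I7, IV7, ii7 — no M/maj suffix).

Stacked in thirds the chord is E-G#-B-D#: a major seventh chord on E.
E is scale degree 1 in E major, and a major seventh chord on that degree is written I7.

I7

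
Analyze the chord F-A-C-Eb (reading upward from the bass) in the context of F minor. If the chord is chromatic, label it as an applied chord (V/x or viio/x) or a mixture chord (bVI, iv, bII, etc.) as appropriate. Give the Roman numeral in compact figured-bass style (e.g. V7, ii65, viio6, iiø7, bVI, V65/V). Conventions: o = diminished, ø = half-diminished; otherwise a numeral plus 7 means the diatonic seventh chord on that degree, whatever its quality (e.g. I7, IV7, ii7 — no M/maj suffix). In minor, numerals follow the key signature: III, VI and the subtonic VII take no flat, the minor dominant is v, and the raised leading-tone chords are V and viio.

V7/iv

Stacked in thirds the chord is F-A-C-Eb: a dominant seventh chord on F.
F is not a diatonic chord root with this quality in F minor, but it lies a perfect fifth above Bb (iv), so the chord functions as an applied dominant of iv.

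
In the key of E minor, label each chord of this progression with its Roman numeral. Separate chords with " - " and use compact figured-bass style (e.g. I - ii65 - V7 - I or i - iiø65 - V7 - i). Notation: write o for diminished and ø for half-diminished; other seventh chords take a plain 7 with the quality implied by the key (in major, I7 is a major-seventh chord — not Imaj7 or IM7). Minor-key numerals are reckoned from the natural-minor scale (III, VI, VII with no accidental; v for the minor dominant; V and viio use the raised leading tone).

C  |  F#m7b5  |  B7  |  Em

VI - iiø7 - V7 - i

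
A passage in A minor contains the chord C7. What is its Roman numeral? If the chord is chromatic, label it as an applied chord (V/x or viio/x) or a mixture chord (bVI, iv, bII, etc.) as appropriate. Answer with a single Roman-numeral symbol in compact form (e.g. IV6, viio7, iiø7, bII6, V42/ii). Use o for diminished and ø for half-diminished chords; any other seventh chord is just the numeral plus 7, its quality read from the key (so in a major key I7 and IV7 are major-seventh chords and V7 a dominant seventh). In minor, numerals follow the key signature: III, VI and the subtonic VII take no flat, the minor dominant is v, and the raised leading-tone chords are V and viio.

V7/VI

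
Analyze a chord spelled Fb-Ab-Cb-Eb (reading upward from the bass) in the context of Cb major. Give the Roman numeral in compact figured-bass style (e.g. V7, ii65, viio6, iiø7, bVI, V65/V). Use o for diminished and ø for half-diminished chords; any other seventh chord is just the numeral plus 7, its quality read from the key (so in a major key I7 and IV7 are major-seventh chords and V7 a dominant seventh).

IV7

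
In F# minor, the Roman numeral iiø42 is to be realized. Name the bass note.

iiø in F# minor has root G#; the chord is G#-B-D-F#.
The figure 42 means third inversion — the seventh is in the bass.

F#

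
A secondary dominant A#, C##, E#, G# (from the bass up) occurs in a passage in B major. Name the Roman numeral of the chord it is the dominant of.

The chord is a dominant seventh chord on A#.
A dominant resolves down a perfect fifth: A# → D#. In B major, D# is scale degree 3, i.e. iii.

iii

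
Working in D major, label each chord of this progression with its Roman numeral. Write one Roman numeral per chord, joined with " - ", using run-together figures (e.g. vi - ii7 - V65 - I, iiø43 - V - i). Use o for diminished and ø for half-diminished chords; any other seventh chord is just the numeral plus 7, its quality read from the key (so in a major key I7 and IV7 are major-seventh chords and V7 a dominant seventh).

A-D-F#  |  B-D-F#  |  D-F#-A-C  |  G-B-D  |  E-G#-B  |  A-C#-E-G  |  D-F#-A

I64 - vi - V7/IV - IV - V/V - V7 - I

A-D-F#: major triad on D = scale degree 1 → I64.
B-D-F#: minor triad on B = scale degree 6 → vi.
D-F#-A-C: chromatic; D is V of IV, so V7/IV.
G-B-D: major triad on G = scale degree 4 → IV.
E-G#-B: chromatic; E is V of V, so V/V.
A-C#-E-G: dominant seventh chord on A = scale degree 5 → V7.
D-F#-A has root D, degree 1 in D major, so I.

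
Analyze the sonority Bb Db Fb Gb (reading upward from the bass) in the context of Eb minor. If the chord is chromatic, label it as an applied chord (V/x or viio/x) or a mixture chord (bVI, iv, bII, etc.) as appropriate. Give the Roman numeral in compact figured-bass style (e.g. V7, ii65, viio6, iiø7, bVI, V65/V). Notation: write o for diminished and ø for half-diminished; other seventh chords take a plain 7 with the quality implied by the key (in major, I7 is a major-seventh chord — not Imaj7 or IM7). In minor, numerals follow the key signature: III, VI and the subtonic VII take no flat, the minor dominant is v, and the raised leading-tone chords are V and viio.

V65/VI

Stacked in thirds the chord is Gb-Bb-Db-Fb: a dominant seventh chord on Gb.
Gb is not a diatonic chord root with this quality in Eb minor, but it lies a perfect fifth above Cb (VI), so the chord functions as an applied dominant of VI.
With Bb in the bass the chord is in first inversion, so the figured bass is 65.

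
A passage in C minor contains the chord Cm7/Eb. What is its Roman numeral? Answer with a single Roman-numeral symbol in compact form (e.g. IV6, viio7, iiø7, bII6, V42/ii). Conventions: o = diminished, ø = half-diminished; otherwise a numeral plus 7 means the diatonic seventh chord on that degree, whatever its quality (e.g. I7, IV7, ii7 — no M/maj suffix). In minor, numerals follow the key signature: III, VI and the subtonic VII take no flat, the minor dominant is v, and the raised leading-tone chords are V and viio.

The pitches C-Eb-G-Bb form a minor seventh chord rooted on C.
In C minor, C is the tonic; the diatonic minor seventh chord there is i7.
With Eb in the bass the chord is in first inversion, so the figured bass is 65.

i65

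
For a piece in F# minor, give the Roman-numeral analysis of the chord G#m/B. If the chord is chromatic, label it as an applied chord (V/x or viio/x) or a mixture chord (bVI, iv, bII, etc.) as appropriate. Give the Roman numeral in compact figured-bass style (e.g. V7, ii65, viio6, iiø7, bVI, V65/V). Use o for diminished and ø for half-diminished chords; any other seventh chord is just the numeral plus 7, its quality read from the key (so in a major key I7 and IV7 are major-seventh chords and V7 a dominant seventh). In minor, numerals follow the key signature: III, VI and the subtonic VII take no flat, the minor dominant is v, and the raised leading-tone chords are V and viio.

ii6

Stacked in thirds the chord is G#-B-D#: a minor triad on G#.
G# is the second degree of F# minor. This is the minor supertonic, borrowed from the parallel major (the Dorian ii).
With B in the bass the chord is in first inversion, so the figured bass is 6.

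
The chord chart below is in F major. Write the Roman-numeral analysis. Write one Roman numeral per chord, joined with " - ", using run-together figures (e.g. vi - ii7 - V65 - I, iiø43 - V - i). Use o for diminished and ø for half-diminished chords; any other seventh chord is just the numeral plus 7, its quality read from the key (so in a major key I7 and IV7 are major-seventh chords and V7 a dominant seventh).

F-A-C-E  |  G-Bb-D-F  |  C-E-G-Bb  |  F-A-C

I7 - ii7 - V7 - I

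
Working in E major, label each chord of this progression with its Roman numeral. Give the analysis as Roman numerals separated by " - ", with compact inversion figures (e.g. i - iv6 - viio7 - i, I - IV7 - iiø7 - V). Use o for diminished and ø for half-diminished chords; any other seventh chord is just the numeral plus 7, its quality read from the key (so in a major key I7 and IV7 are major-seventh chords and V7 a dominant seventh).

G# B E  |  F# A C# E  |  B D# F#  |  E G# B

I6 - ii7 - V - I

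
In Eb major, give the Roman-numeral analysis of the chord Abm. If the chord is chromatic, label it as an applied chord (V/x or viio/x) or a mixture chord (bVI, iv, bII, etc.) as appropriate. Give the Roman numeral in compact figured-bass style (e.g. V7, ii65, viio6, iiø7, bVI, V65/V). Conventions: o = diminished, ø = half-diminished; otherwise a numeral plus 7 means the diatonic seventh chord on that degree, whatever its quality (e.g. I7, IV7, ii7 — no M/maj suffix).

Stacked in thirds the chord is Ab-Cb-Eb: a minor triad on Ab.
Ab is the fourth degree of Eb major. This is the minor subdominant, borrowed from the parallel minor.

iv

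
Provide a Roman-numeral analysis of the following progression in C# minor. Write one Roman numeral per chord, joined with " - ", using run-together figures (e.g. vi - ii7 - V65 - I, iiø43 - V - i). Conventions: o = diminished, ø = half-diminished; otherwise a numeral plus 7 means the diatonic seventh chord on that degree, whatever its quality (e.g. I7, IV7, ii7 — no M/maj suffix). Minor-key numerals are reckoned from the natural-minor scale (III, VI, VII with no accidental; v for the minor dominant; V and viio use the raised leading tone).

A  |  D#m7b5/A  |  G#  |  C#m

VI - iiø43 - V - i

A: major triad on A = scale degree 6 → VI.
D#m7b5/A has root D#, degree 2 in C# minor, so iiø43.
G#: major triad on G# = scale degree 5 → V.
C#m: minor triad on C# = scale degree 1 → i.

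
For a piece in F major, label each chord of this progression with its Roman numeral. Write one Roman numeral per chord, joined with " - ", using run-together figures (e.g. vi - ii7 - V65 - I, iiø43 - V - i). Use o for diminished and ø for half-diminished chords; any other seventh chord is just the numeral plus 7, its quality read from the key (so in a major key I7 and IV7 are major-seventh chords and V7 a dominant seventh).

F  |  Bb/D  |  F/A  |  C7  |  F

I - IV6 - I6 - V7 - I

F: root F is the tonic; major triad there is I.
Bb/D: major triad on Bb = scale degree 4 → IV6.
F/A: root F is the tonic; major triad there is I6.
C7 has root C, degree 5 in F major, so V7.
F has root F, degree 1 in F major, so I.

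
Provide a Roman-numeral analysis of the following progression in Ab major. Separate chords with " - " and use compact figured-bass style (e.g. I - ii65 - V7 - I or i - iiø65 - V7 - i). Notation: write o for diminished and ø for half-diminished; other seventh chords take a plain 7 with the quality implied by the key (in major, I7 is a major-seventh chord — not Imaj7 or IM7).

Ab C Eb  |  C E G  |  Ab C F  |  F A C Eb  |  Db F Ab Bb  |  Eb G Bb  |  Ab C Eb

Ab-C-Eb: root Ab is the tonic; major triad there is I.
C-E-G: chromatic; C is V of vi, so V/vi.
Ab-C-F: minor triad on F = scale degree 6 → vi6.
F-A-C-Eb is the secondary dominant of ii (dominant seventh chord on F): V7/ii.
Db-F-Ab-Bb: root Bb is the supertonic; minor seventh chord there is ii65.
Eb-G-Bb: root Eb is the dominant; major triad there is V.
Ab-C-Eb: major triad on Ab = scale degree 1 → I.

I - V/vi - vi6 - V7/ii - ii65 - V - I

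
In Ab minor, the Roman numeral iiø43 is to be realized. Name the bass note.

iiø in Ab minor has root Bb; the chord is Bb-Db-Fb-Ab.
The figure 43 means second inversion — the fifth is in the bass.

Fb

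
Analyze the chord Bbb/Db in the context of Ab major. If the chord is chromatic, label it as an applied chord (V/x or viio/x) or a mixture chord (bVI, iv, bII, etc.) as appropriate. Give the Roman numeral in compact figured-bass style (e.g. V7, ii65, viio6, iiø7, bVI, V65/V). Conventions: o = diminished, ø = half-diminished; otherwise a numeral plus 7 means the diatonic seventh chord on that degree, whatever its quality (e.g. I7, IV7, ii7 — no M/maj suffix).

bII6

The pitches Bbb-Db-Fb form a major triad rooted on Bbb.
Bbb is the lowered second degree of Ab major (diatonic 2 would be Bb). This is the Neapolitan sixth — a major triad on the lowered second degree, here in its customary first inversion.
With Db in the bass the chord is in first inversion, so the figured bass is 6.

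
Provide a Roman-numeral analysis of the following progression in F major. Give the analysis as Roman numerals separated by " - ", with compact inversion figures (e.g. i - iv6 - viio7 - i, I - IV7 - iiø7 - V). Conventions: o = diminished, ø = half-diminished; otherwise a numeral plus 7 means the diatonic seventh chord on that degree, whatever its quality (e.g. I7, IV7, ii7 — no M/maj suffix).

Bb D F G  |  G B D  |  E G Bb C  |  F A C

Bb-D-F-G has root G, degree 2 in F major, so ii65.
G-B-D: a major triad on G, the applied dominant of V → V/V.
E-G-Bb-C has root C, degree 5 in F major, so V65.
F-A-C has root F, degree 1 in F major, so I.

ii65 - V/V - V65 - I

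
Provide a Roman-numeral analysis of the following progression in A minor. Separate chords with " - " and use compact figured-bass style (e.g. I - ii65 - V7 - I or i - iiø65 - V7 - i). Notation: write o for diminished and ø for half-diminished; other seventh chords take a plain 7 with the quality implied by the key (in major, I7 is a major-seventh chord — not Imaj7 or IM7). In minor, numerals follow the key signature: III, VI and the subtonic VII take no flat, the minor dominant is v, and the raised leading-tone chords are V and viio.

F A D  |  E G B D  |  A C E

iv6 - v7 - i

F-A-D: root D is the subdominant; minor triad there is iv6.
E-G-B-D has root E, degree 5 in A minor, so v7.
A-C-E: root A is the tonic; minor triad there is i.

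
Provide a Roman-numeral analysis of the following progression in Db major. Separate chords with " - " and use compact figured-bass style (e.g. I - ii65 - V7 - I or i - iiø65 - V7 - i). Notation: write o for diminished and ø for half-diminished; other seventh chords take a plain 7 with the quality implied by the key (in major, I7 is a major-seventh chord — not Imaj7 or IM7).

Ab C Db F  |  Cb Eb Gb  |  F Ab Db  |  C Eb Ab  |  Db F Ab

Ab-C-Db-F: major seventh chord on Db = scale degree 1 → I43.
Cb-Eb-Gb: Cb with this quality isn't in the key; it's bVII, borrowed from the parallel minor.
F-Ab-Db: major triad on Db = scale degree 1 → I6.
C-Eb-Ab: root Ab is the dominant; major triad there is V6.
Db-F-Ab: root Db is the tonic; major triad there is I.

I43 - bVII - I6 - V6 - I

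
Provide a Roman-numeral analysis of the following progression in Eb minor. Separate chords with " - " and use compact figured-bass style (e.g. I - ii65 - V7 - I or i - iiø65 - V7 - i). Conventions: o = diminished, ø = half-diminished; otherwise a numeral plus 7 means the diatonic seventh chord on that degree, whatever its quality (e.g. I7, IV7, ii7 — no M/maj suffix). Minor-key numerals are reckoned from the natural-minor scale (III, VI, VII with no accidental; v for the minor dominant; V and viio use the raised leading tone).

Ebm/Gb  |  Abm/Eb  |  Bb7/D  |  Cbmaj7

i6 - iv64 - V65 - VI7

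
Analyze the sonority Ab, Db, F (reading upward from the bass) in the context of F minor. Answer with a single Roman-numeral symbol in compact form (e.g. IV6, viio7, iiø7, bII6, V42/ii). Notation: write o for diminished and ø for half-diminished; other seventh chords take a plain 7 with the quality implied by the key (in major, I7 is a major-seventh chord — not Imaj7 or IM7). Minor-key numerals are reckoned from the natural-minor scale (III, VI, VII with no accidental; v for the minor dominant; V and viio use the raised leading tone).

The pitches Db-F-Ab form a major triad rooted on Db.
In F minor, Db is the submediant; the diatonic major triad there is VI.
With Ab in the bass the chord is in second inversion, so the figured bass is 64.

VI64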